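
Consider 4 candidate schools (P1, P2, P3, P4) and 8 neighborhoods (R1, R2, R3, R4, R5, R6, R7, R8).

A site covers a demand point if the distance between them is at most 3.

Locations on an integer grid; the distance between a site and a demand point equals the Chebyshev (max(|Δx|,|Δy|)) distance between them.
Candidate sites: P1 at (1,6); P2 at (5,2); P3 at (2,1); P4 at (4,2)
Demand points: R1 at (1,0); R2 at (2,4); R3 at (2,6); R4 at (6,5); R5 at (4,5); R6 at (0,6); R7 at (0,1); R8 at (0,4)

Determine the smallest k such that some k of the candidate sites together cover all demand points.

3

Coverage sets (demand points within 3 of each site):
  P1: {R2, R3, R5, R6, R8}
  P2: {R2, R4, R5}
  P3: {R1, R2, R7, R8}
  P4: {R1, R2, R4, R5}
No 2 sites suffice: every size-2 union leaves at least one demand point uncovered.
But {P1, P2, P3} covers everything, so the minimum is 3.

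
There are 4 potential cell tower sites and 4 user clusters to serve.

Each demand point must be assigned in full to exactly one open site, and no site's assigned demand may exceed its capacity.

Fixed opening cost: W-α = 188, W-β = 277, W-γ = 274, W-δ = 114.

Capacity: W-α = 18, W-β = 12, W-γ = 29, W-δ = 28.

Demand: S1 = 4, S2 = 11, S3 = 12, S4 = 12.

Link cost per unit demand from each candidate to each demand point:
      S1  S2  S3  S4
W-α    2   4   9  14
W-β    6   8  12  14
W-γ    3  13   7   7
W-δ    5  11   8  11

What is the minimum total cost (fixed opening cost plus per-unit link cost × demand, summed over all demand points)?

582

Open {W-α, W-δ}; cheapest assignment that respects the capacities:
  W-α (cap 18, load 15): S1, S2 — cost 4×2 + 11×4 = 52
  W-δ (cap 28, load 24): S3, S4 — cost 12×8 + 12×11 = 228
  Shipping 280, fixed 302 → total 582.
  Any other capacity-feasible assignment to {W-α, W-δ} ships for at least 280.
Compare {W-α, W-γ}: its best feasible assignment gives total 682.
Compare {W-γ, W-δ}: its best feasible assignment gives total 689.
Every other set of open sites that can feasibly serve all demand totals ≥ 682 even under its best assignment. Minimum: 582.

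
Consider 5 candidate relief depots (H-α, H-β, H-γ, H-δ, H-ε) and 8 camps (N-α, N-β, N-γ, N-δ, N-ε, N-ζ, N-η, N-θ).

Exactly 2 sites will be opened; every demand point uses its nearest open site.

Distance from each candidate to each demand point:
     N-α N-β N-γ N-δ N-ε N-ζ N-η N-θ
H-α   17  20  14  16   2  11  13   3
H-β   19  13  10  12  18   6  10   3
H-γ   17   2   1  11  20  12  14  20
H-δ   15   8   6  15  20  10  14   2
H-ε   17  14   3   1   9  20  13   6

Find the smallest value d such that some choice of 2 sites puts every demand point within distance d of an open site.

Open {H-α, H-δ}.
  Farthest demand point is N-α at distance 15 (to H-δ); all others are ≤ 15.
With {H-δ, H-ε} the worst case is 15.
With {H-α, H-β} the worst case is 17.
No size-2 selection achieves below 15.

15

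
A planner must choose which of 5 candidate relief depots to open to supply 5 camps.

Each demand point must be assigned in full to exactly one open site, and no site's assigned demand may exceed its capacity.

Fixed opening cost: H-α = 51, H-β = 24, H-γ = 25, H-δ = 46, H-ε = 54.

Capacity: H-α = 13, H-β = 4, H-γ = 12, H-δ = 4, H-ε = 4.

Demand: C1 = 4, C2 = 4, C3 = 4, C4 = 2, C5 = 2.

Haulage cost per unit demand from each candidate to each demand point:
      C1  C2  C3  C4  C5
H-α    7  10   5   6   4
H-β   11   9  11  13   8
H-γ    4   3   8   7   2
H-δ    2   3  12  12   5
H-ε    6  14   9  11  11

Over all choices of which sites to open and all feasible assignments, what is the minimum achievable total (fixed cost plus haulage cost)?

Open {H-β, H-γ}; cheapest assignment that respects the capacities:
  H-β (cap 4, load 4): C3 — cost 4×11 = 44
  H-γ (cap 12, load 12): C1, C2, C4, C5 — cost 4×4 + 4×3 + 2×7 + 2×2 = 46
  Shipping 90, fixed 49 → total 139.
  Any other capacity-feasible assignment to {H-β, H-γ} ships for at least 90.
Compare {H-α, H-γ}: its best feasible assignment gives total 140.
Compare {H-γ, H-δ}: its best feasible assignment gives total 141.
Every other set of open sites that can feasibly serve all demand totals ≥ 140 even under its best assignment. Minimum: 139.

139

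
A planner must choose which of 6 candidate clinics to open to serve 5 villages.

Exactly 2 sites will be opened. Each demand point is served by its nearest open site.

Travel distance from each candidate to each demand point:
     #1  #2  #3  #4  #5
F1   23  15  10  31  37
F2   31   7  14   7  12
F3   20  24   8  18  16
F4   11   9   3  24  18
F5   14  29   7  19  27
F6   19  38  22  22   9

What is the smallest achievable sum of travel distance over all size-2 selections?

Open {F2, F4}.
  #1→F4 11, #2→F2 7, #3→F4 3, #4→F2 7, #5→F2 12  ⇒ total 40.
Compare {F2, F5}: total 47.
Compare {F2, F3}: total 54.
No size-2 selection does better; minimum is 40.

40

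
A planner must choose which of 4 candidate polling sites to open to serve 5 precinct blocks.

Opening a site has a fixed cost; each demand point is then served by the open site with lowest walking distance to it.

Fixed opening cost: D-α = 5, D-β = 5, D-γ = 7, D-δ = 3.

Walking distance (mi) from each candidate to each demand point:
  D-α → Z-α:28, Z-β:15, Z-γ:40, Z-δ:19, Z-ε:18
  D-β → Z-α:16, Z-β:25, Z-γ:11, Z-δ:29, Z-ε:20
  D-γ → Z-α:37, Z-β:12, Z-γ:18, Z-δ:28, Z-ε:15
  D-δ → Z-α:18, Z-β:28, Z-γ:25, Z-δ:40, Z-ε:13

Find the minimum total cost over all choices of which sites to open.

87

Open {D-α, D-β, D-δ}: assign each demand point to its cheapest open site.
  Z-α→D-β 16, Z-β→D-α 15, Z-γ→D-β 11, Z-δ→D-α 19, Z-ε→D-δ 13
  walking distance 74, fixed 13 → total 87.
Compare {D-α, D-β}: walking distance 79 + fixed 10 = 89.
Compare {D-α, D-β, D-γ}: walking distance 73 + fixed 17 = 90.
Compare {D-α, D-β, D-γ, D-δ}: walking distance 71 + fixed 20 = 91.
All other subsets cost ≥ 89. Minimum total cost: 87.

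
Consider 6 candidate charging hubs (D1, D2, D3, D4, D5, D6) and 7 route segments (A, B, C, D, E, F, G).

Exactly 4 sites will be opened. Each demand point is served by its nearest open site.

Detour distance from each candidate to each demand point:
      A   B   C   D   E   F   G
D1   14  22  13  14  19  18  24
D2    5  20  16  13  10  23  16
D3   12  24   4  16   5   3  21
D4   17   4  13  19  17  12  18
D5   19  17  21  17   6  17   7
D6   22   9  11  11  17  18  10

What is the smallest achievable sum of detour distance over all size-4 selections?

Open {D2, D3, D4, D5}.
  A→D2 5, B→D4 4, C→D3 4, D→D2 13, E→D3 5, F→D3 3, G→D5 7  ⇒ total 41.
Compare {D2, D3, D4, D6}: total 42.
Compare {D2, D3, D5, D6}: total 44.
No size-4 selection does better; minimum is 41.

41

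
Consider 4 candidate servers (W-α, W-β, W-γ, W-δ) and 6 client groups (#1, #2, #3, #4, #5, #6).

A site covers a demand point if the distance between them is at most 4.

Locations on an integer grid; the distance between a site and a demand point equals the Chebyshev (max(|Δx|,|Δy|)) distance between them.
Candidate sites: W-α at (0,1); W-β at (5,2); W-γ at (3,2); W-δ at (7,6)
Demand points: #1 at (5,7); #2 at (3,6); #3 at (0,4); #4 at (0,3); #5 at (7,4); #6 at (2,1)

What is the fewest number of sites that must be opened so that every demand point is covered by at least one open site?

Coverage sets (demand points within 4 of each site):
  W-α: {#3, #4, #6}
  W-β: {#2, #5, #6}
  W-γ: {#2, #3, #4, #5, #6}
  W-δ: {#1, #2, #5}
No single site covers all 6 demand points.
But {W-α, W-δ} covers everything, so the minimum is 2.

2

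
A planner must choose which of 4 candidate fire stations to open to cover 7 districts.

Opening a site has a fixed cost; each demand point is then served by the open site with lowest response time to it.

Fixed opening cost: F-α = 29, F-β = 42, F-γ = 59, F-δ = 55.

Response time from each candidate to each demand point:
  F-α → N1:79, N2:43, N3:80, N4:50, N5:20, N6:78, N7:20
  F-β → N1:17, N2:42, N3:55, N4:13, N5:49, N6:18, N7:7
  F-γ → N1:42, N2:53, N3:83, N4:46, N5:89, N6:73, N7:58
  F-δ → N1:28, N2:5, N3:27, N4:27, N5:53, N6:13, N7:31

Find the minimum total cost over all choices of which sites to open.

Open {F-α, F-δ}: assign each demand point to its cheapest open site.
  N1→F-δ 28, N2→F-δ 5, N3→F-δ 27, N4→F-δ 27, N5→F-α 20, N6→F-δ 13, N7→F-α 20
  response time 140, fixed 84 → total 224.
Compare {F-β, F-δ}: response time 131 + fixed 97 = 228.
Compare {F-α, F-β, F-δ}: response time 102 + fixed 126 = 228.
Compare {F-δ}: response time 184 + fixed 55 = 239.
All other subsets cost ≥ 228. Minimum total cost: 224.

224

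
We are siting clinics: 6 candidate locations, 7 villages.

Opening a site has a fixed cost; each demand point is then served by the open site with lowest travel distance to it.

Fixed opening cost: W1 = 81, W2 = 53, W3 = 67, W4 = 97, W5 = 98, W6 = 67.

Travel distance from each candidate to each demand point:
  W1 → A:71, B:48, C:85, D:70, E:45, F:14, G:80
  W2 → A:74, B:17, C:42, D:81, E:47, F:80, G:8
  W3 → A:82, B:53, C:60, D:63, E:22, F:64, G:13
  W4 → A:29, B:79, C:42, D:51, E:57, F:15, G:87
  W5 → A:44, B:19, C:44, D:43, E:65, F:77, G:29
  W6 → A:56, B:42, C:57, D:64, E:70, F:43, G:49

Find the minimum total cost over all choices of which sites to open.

359

Open {W2, W4}: assign each demand point to its cheapest open site.
  A→W4 29, B→W2 17, C→W2 42, D→W4 51, E→W2 47, F→W4 15, G→W2 8
  travel distance 209, fixed 150 → total 359.
Compare {W3, W4}: travel distance 225 + fixed 164 = 389.
Compare {W2, W6}: travel distance 277 + fixed 120 = 397.
Compare {W1, W2}: travel distance 267 + fixed 134 = 401.
All other subsets cost ≥ 389. Minimum total cost: 359.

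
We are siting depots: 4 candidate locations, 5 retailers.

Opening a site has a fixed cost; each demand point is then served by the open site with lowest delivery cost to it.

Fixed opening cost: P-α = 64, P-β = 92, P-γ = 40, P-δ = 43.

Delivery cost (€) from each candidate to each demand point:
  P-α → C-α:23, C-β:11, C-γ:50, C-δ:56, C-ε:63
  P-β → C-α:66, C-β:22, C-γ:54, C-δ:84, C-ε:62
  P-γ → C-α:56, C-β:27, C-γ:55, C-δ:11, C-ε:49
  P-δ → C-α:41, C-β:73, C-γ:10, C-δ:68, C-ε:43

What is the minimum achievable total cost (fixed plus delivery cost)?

Open {P-γ, P-δ}: assign each demand point to its cheapest open site.
  C-α→P-δ 41, C-β→P-γ 27, C-γ→P-δ 10, C-δ→P-γ 11, C-ε→P-δ 43
  delivery cost 132, fixed 83 → total 215.
Compare {P-γ}: delivery cost 198 + fixed 40 = 238.
Compare {P-α, P-γ, P-δ}: delivery cost 98 + fixed 147 = 245.
Compare {P-α, P-γ}: delivery cost 144 + fixed 104 = 248.
All other subsets cost ≥ 238. Minimum total cost: 215.

215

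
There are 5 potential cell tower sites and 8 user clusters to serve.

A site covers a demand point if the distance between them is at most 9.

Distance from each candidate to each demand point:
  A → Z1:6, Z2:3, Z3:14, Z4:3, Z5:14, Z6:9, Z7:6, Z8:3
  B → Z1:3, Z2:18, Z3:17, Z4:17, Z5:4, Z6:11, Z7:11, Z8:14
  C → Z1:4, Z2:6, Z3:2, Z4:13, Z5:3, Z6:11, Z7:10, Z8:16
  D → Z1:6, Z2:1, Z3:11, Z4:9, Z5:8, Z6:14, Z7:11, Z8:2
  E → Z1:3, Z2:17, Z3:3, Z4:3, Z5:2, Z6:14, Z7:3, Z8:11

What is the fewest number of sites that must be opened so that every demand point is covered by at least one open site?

2

Coverage sets (demand points within 9 of each site):
  A: {Z1, Z2, Z4, Z6, Z7, Z8}
  B: {Z1, Z5}
  C: {Z1, Z2, Z3, Z5}
  D: {Z1, Z2, Z4, Z5, Z8}
  E: {Z1, Z3, Z4, Z5, Z7}
No single site covers all 8 demand points.
But {A, C} covers everything, so the minimum is 2.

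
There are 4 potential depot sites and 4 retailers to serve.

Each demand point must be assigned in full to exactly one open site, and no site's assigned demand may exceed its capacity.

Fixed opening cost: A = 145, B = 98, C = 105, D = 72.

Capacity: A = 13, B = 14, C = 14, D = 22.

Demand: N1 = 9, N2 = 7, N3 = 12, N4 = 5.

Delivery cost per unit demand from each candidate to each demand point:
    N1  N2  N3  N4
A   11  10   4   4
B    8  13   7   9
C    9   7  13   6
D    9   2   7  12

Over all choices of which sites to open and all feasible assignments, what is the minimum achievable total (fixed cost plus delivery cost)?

Open {B, D}; cheapest assignment that respects the capacities:
  B (cap 14, load 14): N1, N4 — cost 9×8 + 5×9 = 117
  D (cap 22, load 19): N2, N3 — cost 7×2 + 12×7 = 98
  Shipping 215, fixed 170 → total 385.
  Any other capacity-feasible assignment to {B, D} ships for at least 215.
Compare {C, D}: its best feasible assignment gives total 386.
Compare {A, D}: its best feasible assignment gives total 420.
Every other set of open sites that can feasibly serve all demand totals ≥ 386 even under its best assignment. Minimum: 385.

385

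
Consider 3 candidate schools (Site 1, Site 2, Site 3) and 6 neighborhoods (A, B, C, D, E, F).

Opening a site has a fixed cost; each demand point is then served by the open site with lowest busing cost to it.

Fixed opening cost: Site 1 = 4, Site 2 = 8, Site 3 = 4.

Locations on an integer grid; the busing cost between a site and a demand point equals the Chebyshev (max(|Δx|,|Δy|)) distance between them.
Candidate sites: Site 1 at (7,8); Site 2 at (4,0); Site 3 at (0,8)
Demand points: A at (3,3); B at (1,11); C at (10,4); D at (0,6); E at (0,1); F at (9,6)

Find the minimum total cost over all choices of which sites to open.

Open {Site 1, Site 3}: assign each demand point to its cheapest open site.
  A→Site 1 5, B→Site 3 3, C→Site 1 4, D→Site 3 2, E→Site 1 7, F→Site 1 2
  busing cost 23, fixed 8 → total 31.
Compare {Site 1, Site 2, Site 3}: busing cost 18 + fixed 16 = 34.
Compare {Site 1}: busing cost 31 + fixed 4 = 35.
Compare {Site 2, Site 3}: busing cost 24 + fixed 12 = 36.
All other subsets cost ≥ 34. Minimum total cost: 31.

31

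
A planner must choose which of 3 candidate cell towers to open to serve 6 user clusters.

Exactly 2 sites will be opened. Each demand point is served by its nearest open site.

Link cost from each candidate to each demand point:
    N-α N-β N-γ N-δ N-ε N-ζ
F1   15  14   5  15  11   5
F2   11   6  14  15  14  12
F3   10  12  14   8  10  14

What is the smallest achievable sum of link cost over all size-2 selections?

50

Open {F1, F3}.
  N-α→F3 10, N-β→F3 12, N-γ→F1 5, N-δ→F3 8, N-ε→F3 10, N-ζ→F1 5  ⇒ total 50.
Compare {F1, F2}: total 53.
Compare {F2, F3}: total 60.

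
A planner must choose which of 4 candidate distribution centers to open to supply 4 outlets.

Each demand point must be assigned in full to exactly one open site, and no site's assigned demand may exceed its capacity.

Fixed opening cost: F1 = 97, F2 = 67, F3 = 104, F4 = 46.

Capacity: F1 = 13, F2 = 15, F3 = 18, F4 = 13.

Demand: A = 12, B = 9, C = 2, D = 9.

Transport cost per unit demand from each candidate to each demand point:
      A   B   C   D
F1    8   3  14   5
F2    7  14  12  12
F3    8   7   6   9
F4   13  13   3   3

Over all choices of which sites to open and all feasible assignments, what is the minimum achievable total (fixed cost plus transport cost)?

Open {F1, F2, F4}; cheapest assignment that respects the capacities:
  F1 (cap 13, load 9): B — cost 9×3 = 27
  F2 (cap 15, load 12): A — cost 12×7 = 84
  F4 (cap 13, load 11): C, D — cost 2×3 + 9×3 = 33
  Shipping 144, fixed 210 → total 354.
  Any other capacity-feasible assignment to {F1, F2, F4} ships for at least 144.
Compare {F2, F3, F4}: its best feasible assignment gives total 397.
Compare {F1, F3, F4}: its best feasible assignment gives total 403.
Every other set of open sites that can feasibly serve all demand totals ≥ 397 even under its best assignment. Minimum: 354.

354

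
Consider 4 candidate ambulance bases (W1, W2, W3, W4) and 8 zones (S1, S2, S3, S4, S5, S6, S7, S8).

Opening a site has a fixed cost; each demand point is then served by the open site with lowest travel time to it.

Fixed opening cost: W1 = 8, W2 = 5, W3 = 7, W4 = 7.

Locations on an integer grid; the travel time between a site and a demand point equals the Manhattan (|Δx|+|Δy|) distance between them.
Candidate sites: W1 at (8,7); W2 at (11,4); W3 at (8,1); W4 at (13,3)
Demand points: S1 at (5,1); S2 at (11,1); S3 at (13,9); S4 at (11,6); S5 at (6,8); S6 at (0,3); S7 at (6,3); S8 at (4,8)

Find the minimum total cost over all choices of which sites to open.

54

Open {W1, W3}: assign each demand point to its cheapest open site.
  S1→W3 3, S2→W3 3, S3→W1 7, S4→W1 4, S5→W1 3, S6→W3 10, S7→W3 4, S8→W1 5
  travel time 39, fixed 15 → total 54.
Compare {W1, W2, W3}: travel time 37 + fixed 20 = 57.
Compare {W1, W2}: travel time 47 + fixed 13 = 60.
Compare {W1, W3, W4}: travel time 38 + fixed 22 = 60.
All other subsets cost ≥ 57. Minimum total cost: 54.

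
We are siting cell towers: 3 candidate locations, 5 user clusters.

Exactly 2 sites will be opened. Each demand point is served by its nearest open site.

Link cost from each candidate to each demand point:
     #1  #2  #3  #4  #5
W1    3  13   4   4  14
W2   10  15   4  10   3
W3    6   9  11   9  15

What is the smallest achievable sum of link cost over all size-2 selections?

Open {W1, W2}.
  #1→W1 3, #2→W1 13, #3→W1 4, #4→W1 4, #5→W2 3  ⇒ total 27.
Compare {W2, W3}: total 31.
Compare {W1, W3}: total 34.

27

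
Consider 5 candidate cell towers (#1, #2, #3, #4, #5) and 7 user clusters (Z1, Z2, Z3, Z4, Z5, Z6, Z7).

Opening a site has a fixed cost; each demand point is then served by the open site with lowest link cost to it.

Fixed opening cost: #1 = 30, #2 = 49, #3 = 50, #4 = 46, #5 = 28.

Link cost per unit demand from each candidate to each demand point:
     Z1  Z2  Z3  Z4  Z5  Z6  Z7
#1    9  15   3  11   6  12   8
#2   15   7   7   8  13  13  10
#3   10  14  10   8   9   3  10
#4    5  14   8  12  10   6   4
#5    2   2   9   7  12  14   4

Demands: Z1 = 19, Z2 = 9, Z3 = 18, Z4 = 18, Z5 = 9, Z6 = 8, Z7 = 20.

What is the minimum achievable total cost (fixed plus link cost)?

Open {#1, #3, #5}: assign each demand point to its cheapest open site.
  Z1→#5 19×2=38, Z2→#5 9×2=18, Z3→#1 18×3=54, Z4→#5 18×7=126, Z5→#1 9×6=54, Z6→#3 8×3=24, Z7→#5 20×4=80
  link cost 394, fixed 108 → total 502.
Compare {#1, #4, #5}: link cost 418 + fixed 104 = 522.
Compare {#1, #5}: link cost 466 + fixed 58 = 524.
Compare {#1, #3, #4, #5}: link cost 394 + fixed 154 = 548.
All other subsets cost ≥ 522. Minimum total cost: 502.

502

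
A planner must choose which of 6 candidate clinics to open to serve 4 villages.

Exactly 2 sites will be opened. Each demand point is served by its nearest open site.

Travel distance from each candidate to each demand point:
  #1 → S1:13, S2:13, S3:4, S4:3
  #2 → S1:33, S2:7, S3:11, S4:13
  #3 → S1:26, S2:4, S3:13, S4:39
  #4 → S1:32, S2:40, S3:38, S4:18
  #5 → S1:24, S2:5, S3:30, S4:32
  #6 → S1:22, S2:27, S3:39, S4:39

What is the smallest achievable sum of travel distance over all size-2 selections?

Open {#1, #3}.
  S1→#1 13, S2→#3 4, S3→#1 4, S4→#1 3  ⇒ total 24.
Compare {#1, #5}: total 25.
Compare {#1, #2}: total 27.
No size-2 selection does better; minimum is 24.

24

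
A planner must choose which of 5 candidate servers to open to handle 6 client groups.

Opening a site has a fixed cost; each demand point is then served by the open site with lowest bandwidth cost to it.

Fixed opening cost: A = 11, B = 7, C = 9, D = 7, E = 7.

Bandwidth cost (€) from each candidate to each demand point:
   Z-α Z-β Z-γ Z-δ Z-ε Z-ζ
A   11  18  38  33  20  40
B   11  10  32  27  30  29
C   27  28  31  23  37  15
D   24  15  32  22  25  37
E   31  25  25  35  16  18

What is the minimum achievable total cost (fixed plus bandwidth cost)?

121

Open {B, E}: assign each demand point to its cheapest open site.
  Z-α→B 11, Z-β→B 10, Z-γ→E 25, Z-δ→B 27, Z-ε→E 16, Z-ζ→E 18
  bandwidth cost 107, fixed 14 → total 121.
Compare {B, C, E}: bandwidth cost 100 + fixed 23 = 123.
Compare {B, D, E}: bandwidth cost 102 + fixed 21 = 123.
Compare {B, C, D, E}: bandwidth cost 99 + fixed 30 = 129.
All other subsets cost ≥ 123. Minimum total cost: 121.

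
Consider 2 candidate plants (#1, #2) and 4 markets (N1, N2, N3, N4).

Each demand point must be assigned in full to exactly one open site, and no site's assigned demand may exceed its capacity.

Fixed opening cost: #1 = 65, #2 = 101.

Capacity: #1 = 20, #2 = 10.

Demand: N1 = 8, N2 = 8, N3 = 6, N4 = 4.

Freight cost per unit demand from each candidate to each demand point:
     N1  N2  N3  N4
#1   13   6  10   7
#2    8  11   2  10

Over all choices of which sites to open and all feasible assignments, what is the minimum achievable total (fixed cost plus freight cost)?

Open {#1, #2}; cheapest assignment that respects the capacities:
  #1 (cap 20, load 20): N1, N2, N4 — cost 8×13 + 8×6 + 4×7 = 180
  #2 (cap 10, load 6): N3 — cost 6×2 = 12
  Shipping 192, fixed 166 → total 358.
  Any other capacity-feasible assignment to {#1, #2} ships for at least 192.
Total demand is 26 and no other set of sites has combined capacity ≥ 26, so {#1, #2} is the only feasible choice of open sites. Minimum: 358.

358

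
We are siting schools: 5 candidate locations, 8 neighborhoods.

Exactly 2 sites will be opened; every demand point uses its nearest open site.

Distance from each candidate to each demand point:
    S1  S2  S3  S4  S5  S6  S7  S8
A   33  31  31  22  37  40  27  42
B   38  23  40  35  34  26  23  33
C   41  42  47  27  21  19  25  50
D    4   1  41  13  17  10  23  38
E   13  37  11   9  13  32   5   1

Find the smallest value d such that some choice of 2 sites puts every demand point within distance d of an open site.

13

Open {D, E}.
  Farthest demand point is S5 at distance 13 (to E); all others are ≤ 13.
With {B, E} the worst case is 26.
With {A, E} the worst case is 32.
No size-2 selection achieves below 13.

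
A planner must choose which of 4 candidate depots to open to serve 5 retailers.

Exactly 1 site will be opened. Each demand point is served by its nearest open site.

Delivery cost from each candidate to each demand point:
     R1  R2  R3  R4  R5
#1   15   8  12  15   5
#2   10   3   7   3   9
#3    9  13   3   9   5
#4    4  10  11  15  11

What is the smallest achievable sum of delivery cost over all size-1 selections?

Open {#2}.
  R1→#2 10, R2→#2 3, R3→#2 7, R4→#2 3, R5→#2 9  ⇒ total 32.
Compare {#3}: total 39.
Compare {#4}: total 51.
No size-1 selection does better; minimum is 32.

32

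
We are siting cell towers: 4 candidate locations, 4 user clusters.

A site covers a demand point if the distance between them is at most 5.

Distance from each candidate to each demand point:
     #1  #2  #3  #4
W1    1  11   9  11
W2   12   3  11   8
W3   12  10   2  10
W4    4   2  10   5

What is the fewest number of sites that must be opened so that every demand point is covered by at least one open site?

2

Coverage sets (demand points within 5 of each site):
  W1: {#1}
  W2: {#2}
  W3: {#3}
  W4: {#1, #2, #4}
No single site covers all 4 demand points.
But {W3, W4} covers everything, so the minimum is 2.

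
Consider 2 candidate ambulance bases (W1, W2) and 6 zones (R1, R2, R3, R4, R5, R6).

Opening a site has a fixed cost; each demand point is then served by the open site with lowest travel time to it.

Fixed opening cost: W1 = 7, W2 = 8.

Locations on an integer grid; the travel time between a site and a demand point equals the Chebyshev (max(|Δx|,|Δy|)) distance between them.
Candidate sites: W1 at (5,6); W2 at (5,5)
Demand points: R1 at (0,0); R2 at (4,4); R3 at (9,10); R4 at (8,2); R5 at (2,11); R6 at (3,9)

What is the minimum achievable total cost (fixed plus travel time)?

31

Open {W1}: assign each demand point to its cheapest open site.
  R1→W1 6, R2→W1 2, R3→W1 4, R4→W1 4, R5→W1 5, R6→W1 3
  travel time 24, fixed 7 → total 31.
Compare {W2}: travel time 24 + fixed 8 = 32.
Compare {W1, W2}: travel time 21 + fixed 15 = 36.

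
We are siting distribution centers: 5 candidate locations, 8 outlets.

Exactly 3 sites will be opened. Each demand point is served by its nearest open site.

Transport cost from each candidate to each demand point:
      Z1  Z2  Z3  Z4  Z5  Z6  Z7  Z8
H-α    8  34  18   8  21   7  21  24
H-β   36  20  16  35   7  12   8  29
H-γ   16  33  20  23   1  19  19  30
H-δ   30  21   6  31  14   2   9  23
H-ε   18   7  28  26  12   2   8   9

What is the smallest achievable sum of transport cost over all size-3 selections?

Open {H-α, H-δ, H-ε}.
  Z1→H-α 8, Z2→H-ε 7, Z3→H-δ 6, Z4→H-α 8, Z5→H-ε 12, Z6→H-δ 2, Z7→H-ε 8, Z8→H-ε 9  ⇒ total 60.
Compare {H-α, H-γ, H-ε}: total 61.
Compare {H-α, H-β, H-ε}: total 65.
No size-3 selection does better; minimum is 60.

60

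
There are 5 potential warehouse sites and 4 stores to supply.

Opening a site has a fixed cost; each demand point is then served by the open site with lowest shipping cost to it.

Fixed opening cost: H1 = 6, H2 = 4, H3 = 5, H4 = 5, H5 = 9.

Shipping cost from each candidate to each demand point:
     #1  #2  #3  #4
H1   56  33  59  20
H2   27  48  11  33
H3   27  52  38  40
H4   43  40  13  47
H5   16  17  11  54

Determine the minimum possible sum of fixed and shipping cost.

Open {H1, H5}: assign each demand point to its cheapest open site.
  #1→H5 16, #2→H5 17, #3→H5 11, #4→H1 20
  shipping cost 64, fixed 15 → total 79.
Compare {H1, H2, H5}: shipping cost 64 + fixed 19 = 83.
Compare {H1, H3, H5}: shipping cost 64 + fixed 20 = 84.
Compare {H1, H4, H5}: shipping cost 64 + fixed 20 = 84.
All other subsets cost ≥ 83. Minimum total cost: 79.

79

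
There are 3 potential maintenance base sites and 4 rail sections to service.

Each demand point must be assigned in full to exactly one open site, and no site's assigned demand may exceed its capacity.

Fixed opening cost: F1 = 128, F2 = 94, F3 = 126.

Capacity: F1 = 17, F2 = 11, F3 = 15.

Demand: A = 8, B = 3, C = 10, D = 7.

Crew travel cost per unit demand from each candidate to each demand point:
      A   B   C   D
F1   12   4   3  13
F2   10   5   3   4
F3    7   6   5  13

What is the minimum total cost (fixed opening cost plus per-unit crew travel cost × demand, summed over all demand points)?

438

Open {F1, F2}; cheapest assignment that respects the capacities:
  F1 (cap 17, load 17): C, D — cost 10×3 + 7×13 = 121
  F2 (cap 11, load 11): A, B — cost 8×10 + 3×5 = 95
  Shipping 216, fixed 222 → total 438.
  Any other capacity-feasible assignment to {F1, F2} ships for at least 216.
Compare {F1, F3}: its best feasible assignment gives total 443.
Compare {F1, F2, F3}: its best feasible assignment gives total 474.
Every other set of open sites that can feasibly serve all demand totals ≥ 443 even under its best assignment. Minimum: 438.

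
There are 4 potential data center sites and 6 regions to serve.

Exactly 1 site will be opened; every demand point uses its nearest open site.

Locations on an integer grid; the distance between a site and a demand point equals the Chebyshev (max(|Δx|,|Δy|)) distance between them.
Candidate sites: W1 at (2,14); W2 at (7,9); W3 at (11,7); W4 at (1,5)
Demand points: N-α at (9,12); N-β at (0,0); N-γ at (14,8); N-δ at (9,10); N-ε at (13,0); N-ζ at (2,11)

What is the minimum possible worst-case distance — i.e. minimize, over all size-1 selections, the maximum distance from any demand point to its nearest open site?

9

Open {W2}.
  Farthest demand point is N-β at distance 9 (to W2); all others are ≤ 9.
With {W3} the worst case is 11.
With {W4} the worst case is 13.
No size-1 selection achieves below 9.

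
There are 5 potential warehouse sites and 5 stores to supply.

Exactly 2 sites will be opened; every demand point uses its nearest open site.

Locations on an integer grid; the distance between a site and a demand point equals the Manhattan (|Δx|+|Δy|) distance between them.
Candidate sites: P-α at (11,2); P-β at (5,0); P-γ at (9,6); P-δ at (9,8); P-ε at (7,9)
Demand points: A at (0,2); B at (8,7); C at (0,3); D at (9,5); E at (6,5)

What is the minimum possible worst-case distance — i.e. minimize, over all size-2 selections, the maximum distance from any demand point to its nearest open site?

8

Open {P-α, P-β}.
  Farthest demand point is B at distance 8 (to P-α); all others are ≤ 8.
With {P-β, P-γ} the worst case is 8.
With {P-β, P-δ} the worst case is 8.
No size-2 selection achieves below 8.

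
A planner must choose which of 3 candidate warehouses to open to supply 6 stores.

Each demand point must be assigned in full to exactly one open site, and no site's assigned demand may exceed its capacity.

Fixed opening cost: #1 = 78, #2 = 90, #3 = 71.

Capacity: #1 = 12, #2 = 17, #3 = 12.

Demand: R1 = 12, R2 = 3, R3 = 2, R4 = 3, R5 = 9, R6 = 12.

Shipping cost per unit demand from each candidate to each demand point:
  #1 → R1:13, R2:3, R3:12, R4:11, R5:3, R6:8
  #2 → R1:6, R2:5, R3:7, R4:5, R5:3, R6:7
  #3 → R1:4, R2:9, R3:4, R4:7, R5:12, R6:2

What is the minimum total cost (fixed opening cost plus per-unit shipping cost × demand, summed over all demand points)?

Open {#1, #2, #3}; cheapest assignment that respects the capacities:
  #1 (cap 12, load 12): R2, R5 — cost 3×3 + 9×3 = 36
  #2 (cap 17, load 17): R1, R3, R4 — cost 12×6 + 2×7 + 3×5 = 101
  #3 (cap 12, load 12): R6 — cost 12×2 = 24
  Shipping 161, fixed 239 → total 400.
  Any other capacity-feasible assignment to {#1, #2, #3} ships for at least 161.
Total demand is 41 and no other set of sites has combined capacity ≥ 41, so {#1, #2, #3} is the only feasible choice of open sites. Minimum: 400.

400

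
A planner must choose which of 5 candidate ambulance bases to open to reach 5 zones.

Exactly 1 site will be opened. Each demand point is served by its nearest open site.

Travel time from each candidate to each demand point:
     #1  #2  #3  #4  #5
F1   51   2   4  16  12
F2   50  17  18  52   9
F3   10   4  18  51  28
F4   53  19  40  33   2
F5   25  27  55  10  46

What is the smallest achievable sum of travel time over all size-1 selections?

Open {F1}.
  #1→F1 51, #2→F1 2, #3→F1 4, #4→F1 16, #5→F1 12  ⇒ total 85.
Compare {F3}: total 111.
Compare {F2}: total 146.
No size-1 selection does better; minimum is 85.

85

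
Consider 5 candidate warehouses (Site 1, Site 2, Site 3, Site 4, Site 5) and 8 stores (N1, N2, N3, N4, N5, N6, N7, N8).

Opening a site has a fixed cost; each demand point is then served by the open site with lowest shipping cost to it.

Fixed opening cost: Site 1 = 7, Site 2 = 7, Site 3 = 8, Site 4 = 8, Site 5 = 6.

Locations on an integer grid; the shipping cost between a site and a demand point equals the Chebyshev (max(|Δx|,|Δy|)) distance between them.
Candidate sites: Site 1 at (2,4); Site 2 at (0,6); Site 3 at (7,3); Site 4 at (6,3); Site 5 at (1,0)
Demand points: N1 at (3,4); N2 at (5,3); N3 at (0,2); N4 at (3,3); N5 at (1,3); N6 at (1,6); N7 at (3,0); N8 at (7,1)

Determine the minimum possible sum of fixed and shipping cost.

Open {Site 1}: assign each demand point to its cheapest open site.
  N1→Site 1 1, N2→Site 1 3, N3→Site 1 2, N4→Site 1 1, N5→Site 1 1, N6→Site 1 2, N7→Site 1 4, N8→Site 1 5
  shipping cost 19, fixed 7 → total 26.
Compare {Site 1, Site 4}: shipping cost 13 + fixed 15 = 28.
Compare {Site 1, Site 3}: shipping cost 15 + fixed 15 = 30.
Compare {Site 1, Site 5}: shipping cost 17 + fixed 13 = 30.
All other subsets cost ≥ 28. Minimum total cost: 26.

26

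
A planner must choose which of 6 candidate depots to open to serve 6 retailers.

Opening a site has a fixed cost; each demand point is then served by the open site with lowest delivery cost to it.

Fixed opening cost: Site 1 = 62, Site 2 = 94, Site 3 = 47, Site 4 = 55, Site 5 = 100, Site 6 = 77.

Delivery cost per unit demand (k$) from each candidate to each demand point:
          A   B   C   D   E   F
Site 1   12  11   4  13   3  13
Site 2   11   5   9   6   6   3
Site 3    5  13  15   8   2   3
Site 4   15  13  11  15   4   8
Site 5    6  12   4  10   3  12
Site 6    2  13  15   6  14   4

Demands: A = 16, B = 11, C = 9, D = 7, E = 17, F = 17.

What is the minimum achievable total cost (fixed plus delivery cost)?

Open {Site 2, Site 3}: assign each demand point to its cheapest open site.
  A→Site 3 16×5=80, B→Site 2 11×5=55, C→Site 2 9×9=81, D→Site 2 7×6=42, E→Site 3 17×2=34, F→Site 2 17×3=51
  delivery cost 343, fixed 141 → total 484.
Compare {Site 1, Site 3}: delivery cost 378 + fixed 109 = 487.
Compare {Site 1, Site 6}: delivery cost 350 + fixed 139 = 489.
Compare {Site 1, Site 2, Site 6}: delivery cost 267 + fixed 233 = 500.
All other subsets cost ≥ 487. Minimum total cost: 484.

484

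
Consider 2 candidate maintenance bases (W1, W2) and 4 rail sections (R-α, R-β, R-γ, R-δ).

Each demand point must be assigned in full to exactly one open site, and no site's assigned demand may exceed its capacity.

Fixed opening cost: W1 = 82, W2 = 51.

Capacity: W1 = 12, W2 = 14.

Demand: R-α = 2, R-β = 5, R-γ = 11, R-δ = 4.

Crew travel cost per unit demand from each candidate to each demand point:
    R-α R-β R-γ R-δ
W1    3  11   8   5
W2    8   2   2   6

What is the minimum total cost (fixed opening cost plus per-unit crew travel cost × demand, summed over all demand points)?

Open {W1, W2}; cheapest assignment that respects the capacities:
  W1 (cap 12, load 11): R-α, R-β, R-δ — cost 2×3 + 5×11 + 4×5 = 81
  W2 (cap 14, load 11): R-γ — cost 11×2 = 22
  Shipping 103, fixed 133 → total 236.
  Any other capacity-feasible assignment to {W1, W2} ships for at least 103.
Total demand is 22 and no other set of sites has combined capacity ≥ 22, so {W1, W2} is the only feasible choice of open sites. Minimum: 236.

236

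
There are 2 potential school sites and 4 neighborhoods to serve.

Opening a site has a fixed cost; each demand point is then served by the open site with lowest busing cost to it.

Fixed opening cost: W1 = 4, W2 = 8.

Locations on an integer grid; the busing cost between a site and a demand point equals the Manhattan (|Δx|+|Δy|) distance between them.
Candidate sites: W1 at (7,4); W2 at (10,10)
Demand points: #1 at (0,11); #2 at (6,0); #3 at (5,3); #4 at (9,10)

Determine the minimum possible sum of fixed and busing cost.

32

Open {W1, W2}: assign each demand point to its cheapest open site.
  #1→W2 11, #2→W1 5, #3→W1 3, #4→W2 1
  busing cost 20, fixed 12 → total 32.
Compare {W1}: busing cost 30 + fixed 4 = 34.
Compare {W2}: busing cost 38 + fixed 8 = 46.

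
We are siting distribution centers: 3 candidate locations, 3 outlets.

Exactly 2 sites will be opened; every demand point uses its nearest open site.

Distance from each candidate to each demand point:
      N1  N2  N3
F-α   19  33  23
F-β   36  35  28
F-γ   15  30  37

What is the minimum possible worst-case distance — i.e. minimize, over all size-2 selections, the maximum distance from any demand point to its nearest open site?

30

Open {F-α, F-γ}.
  Farthest demand point is N2 at distance 30 (to F-γ); all others are ≤ 30.
With {F-β, F-γ} the worst case is 30.
With {F-α, F-β} the worst case is 33.
No size-2 selection achieves below 30.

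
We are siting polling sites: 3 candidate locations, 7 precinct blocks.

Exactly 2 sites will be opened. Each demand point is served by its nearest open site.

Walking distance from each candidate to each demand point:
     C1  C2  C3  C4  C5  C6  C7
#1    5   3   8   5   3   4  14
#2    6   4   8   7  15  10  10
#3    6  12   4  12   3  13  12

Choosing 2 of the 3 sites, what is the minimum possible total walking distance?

Open {#1, #3}.
  C1→#1 5, C2→#1 3, C3→#3 4, C4→#1 5, C5→#1 3, C6→#1 4, C7→#3 12  ⇒ total 36.
Compare {#1, #2}: total 38.
Compare {#2, #3}: total 44.

36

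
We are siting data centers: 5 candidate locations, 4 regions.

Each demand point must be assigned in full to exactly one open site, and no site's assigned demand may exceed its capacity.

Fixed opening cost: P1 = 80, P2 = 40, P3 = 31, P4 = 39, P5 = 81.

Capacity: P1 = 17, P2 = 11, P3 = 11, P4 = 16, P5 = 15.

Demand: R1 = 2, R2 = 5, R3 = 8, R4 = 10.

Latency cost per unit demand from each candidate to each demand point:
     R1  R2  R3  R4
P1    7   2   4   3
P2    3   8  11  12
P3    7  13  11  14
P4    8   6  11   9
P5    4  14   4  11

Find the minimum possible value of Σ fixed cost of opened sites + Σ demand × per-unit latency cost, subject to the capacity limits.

241

Open {P1, P5}; cheapest assignment that respects the capacities:
  P1 (cap 17, load 15): R2, R4 — cost 5×2 + 10×3 = 40
  P5 (cap 15, load 10): R1, R3 — cost 2×4 + 8×4 = 40
  Shipping 80, fixed 161 → total 241.
  Any other capacity-feasible assignment to {P1, P5} ships for at least 80.
Compare {P1, P3}: its best feasible assignment gives total 253.
Compare {P1, P2}: its best feasible assignment gives total 254.
Every other set of open sites that can feasibly serve all demand totals ≥ 253 even under its best assignment. Minimum: 241.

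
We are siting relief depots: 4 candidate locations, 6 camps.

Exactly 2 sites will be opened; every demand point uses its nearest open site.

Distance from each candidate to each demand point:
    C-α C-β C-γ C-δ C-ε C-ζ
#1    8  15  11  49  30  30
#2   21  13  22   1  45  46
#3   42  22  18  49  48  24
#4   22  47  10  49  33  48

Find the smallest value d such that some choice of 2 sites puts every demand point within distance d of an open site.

30

Open {#1, #2}.
  Farthest demand point is C-ε at distance 30 (to #1); all others are ≤ 30.
With {#2, #3} the worst case is 45.
With {#2, #4} the worst case is 46.
No size-2 selection achieves below 30.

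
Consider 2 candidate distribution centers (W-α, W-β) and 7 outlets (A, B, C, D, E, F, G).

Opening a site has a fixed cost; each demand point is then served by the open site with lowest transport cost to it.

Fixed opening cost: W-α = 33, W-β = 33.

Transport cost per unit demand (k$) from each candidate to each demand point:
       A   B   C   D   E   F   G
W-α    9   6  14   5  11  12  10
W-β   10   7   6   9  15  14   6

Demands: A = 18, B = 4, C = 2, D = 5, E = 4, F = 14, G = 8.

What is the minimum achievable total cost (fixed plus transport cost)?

Open {W-α, W-β}: assign each demand point to its cheapest open site.
  A→W-α 18×9=162, B→W-α 4×6=24, C→W-β 2×6=12, D→W-α 5×5=25, E→W-α 4×11=44, F→W-α 14×12=168, G→W-β 8×6=48
  transport cost 483, fixed 66 → total 549.
Compare {W-α}: transport cost 531 + fixed 33 = 564.
Compare {W-β}: transport cost 569 + fixed 33 = 602.

549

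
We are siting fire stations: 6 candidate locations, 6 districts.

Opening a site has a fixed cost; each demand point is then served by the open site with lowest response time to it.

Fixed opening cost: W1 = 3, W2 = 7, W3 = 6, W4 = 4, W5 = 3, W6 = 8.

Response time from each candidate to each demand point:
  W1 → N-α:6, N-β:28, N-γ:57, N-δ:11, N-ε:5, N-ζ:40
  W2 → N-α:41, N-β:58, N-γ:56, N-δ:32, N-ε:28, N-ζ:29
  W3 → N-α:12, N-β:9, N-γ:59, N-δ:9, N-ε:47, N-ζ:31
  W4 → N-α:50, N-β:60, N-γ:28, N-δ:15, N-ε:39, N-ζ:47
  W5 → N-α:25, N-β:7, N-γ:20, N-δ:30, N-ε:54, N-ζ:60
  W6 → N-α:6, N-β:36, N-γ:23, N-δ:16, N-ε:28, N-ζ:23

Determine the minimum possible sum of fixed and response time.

Open {W1, W5, W6}: assign each demand point to its cheapest open site.
  N-α→W1 6, N-β→W5 7, N-γ→W5 20, N-δ→W1 11, N-ε→W1 5, N-ζ→W6 23
  response time 72, fixed 14 → total 86.
Compare {W1, W3, W5}: response time 78 + fixed 12 = 90.
Compare {W1, W3, W5, W6}: response time 70 + fixed 20 = 90.
Compare {W1, W4, W5, W6}: response time 72 + fixed 18 = 90.
All other subsets cost ≥ 90. Minimum total cost: 86.

86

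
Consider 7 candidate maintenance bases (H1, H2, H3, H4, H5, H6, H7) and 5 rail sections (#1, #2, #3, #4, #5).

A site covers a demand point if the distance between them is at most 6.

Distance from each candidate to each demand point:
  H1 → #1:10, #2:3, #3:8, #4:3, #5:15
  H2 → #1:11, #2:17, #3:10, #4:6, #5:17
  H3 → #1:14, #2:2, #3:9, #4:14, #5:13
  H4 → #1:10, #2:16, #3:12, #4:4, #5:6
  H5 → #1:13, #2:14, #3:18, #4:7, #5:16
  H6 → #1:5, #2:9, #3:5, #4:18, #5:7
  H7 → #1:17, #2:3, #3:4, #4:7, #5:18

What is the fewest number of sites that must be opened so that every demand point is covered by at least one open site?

3

Coverage sets (demand points within 6 of each site):
  H1: {#2, #4}
  H2: {#4}
  H3: {#2}
  H4: {#4, #5}
  H5: {}
  H6: {#1, #3}
  H7: {#2, #3}
No 2 sites suffice: every size-2 union leaves at least one demand point uncovered.
But {H1, H4, H6} covers everything, so the minimum is 3.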